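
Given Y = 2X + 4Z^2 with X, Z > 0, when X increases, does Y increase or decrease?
Y increases

Taking the partial derivative:
∂Y/∂X = 2

∂Y/∂X = 2 > 0 (assuming positive values)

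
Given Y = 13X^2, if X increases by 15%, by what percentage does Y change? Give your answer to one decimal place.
32.3%

For Y = 13X^2:
If X → X(1 + 0.15)
Then Y → Y · (1 + 0.15)^2
     = Y · 1.3225

Percentage change = ((1 + 0.15)^2 − 1) × 100% ≈ 32.3%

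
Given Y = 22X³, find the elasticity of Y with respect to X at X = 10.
Elasticity = 3

Elasticity = (dY/dX) · (X/Y)

dY/dX = 66·X²
At X = 10: dY/dX = 6600, Y = 22000

Elasticity = 6600 · (10 / 22000) = 3

Interpretation: for a small percentage change in X, the percentage change in Y is approximately 3.00 times as large.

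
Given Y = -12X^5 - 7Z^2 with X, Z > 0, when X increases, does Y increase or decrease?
Y decreases

Taking the partial derivative:
∂Y/∂X = -60X^4

∂Y/∂X = -60X^4 < 0 (assuming positive values)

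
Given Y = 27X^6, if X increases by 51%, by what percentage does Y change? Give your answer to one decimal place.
1085.4%

For Y = 27X^6:
If X → X(1 + 0.51)
Then Y → Y · (1 + 0.51)^6
     ≈ Y · 11.8539

Percentage change = ((1 + 0.51)^6 − 1) × 100% ≈ 1085.4%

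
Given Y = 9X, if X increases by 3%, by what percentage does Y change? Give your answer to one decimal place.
3.0%

For Y = 9X:
If X → X(1 + 0.03)
Then Y → Y · (1 + 0.03)^1
     = Y · 1.0300

Percentage change = ((1 + 0.03)^1 − 1) × 100% = 3.0%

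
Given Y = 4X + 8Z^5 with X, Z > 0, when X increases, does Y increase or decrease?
Y increases

Taking the partial derivative:
∂Y/∂X = 4

∂Y/∂X = 4 > 0 (assuming positive values)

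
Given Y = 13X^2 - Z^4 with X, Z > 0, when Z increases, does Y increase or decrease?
Y decreases

Taking the partial derivative:
∂Y/∂Z = -4Z^3

∂Y/∂Z = -4Z^3 < 0 (assuming positive values)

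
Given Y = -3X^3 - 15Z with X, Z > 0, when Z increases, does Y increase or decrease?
Y decreases

Taking the partial derivative:
∂Y/∂Z = -15

∂Y/∂Z = -15 < 0 (assuming positive values)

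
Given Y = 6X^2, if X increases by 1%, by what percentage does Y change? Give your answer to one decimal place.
2.0%

For Y = 6X^2:
If X → X(1 + 0.01)
Then Y → Y · (1 + 0.01)^2
     = Y · 1.0201

Percentage change = ((1 + 0.01)^2 − 1) × 100% ≈ 2.0%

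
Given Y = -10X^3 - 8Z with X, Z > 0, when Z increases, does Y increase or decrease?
Y decreases

Taking the partial derivative:
∂Y/∂Z = -8

∂Y/∂Z = -8 < 0 (assuming positive values)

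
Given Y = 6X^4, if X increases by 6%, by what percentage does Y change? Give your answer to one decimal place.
26.2%

For Y = 6X^4:
If X → X(1 + 0.06)
Then Y → Y · (1 + 0.06)^4
     ≈ Y · 1.2625

Percentage change = ((1 + 0.06)^4 − 1) × 100% ≈ 26.2%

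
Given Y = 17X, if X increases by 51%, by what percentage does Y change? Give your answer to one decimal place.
51.0%

For Y = 17X:
If X → X(1 + 0.51)
Then Y → Y · (1 + 0.51)^1
     = Y · 1.5100

Percentage change = ((1 + 0.51)^1 − 1) × 100% = 51.0%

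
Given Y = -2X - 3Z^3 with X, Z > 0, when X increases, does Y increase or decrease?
Y decreases

Taking the partial derivative:
∂Y/∂X = -2

∂Y/∂X = -2 < 0 (assuming positive values)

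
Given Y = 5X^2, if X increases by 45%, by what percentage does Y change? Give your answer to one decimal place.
110.3%

For Y = 5X^2:
If X → X(1 + 0.45)
Then Y → Y · (1 + 0.45)^2
     = Y · 2.1025

Percentage change = ((1 + 0.45)^2 − 1) × 100% ≈ 110.3%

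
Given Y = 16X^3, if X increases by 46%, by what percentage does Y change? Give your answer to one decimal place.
211.2%

For Y = 16X^3:
If X → X(1 + 0.46)
Then Y → Y · (1 + 0.46)^3
     ≈ Y · 3.1121

Percentage change = ((1 + 0.46)^3 − 1) × 100% ≈ 211.2%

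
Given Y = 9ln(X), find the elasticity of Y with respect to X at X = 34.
Elasticity = 1/ln(34) ≈ 0.2836

Elasticity = (dY/dX) · (X/Y)

dY/dX = 9/X
At X = 34: dY/dX = 9/34, Y = 9·ln(34)

Elasticity = (9/34) · (34 / (9·ln(34))) = 1/ln(34) ≈ 0.2836

Interpretation: for a small percentage change in X, the percentage change in Y is approximately 0.28 times as large.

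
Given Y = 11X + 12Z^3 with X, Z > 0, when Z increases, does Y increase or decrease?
Y increases

Taking the partial derivative:
∂Y/∂Z = 36Z^2

∂Y/∂Z = 36Z^2 > 0 (assuming positive values)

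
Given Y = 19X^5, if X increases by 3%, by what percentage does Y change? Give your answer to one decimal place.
15.9%

For Y = 19X^5:
If X → X(1 + 0.03)
Then Y → Y · (1 + 0.03)^5
     ≈ Y · 1.1593

Percentage change = ((1 + 0.03)^5 − 1) × 100% ≈ 15.9%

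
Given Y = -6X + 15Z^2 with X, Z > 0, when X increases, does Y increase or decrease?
Y decreases

Taking the partial derivative:
∂Y/∂X = -6

∂Y/∂X = -6 < 0 (assuming positive values)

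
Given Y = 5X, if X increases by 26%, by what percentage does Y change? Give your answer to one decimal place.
26.0%

For Y = 5X:
If X → X(1 + 0.26)
Then Y → Y · (1 + 0.26)^1
     = Y · 1.2600

Percentage change = ((1 + 0.26)^1 − 1) × 100% = 26.0%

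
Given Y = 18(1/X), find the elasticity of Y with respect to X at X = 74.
Elasticity = -1

Elasticity = (dY/dX) · (X/Y)

dY/dX = -18/X²
At X = 74: dY/dX = -9/2738, Y = 9/37

Elasticity = (-9/2738) · (74 / (9/37)) = -1

Interpretation: for a small percentage change in X, the percentage change in Y is approximately -1.00 times as large.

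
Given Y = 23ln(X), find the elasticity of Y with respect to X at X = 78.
Elasticity = 1/ln(78) ≈ 0.2295

Elasticity = (dY/dX) · (X/Y)

dY/dX = 23/X
At X = 78: dY/dX = 23/78, Y = 23·ln(78)

Elasticity = (23/78) · (78 / (23·ln(78))) = 1/ln(78) ≈ 0.2295

Interpretation: for a small percentage change in X, the percentage change in Y is approximately 0.23 times as large.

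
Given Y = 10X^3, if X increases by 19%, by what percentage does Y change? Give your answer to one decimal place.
68.5%

For Y = 10X^3:
If X → X(1 + 0.19)
Then Y → Y · (1 + 0.19)^3
     ≈ Y · 1.6852

Percentage change = ((1 + 0.19)^3 − 1) × 100% ≈ 68.5%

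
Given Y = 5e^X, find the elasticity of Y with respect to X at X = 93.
Elasticity = 93

Elasticity = (dY/dX) · (X/Y)

dY/dX = 5·e^X
At X = 93: dY/dX = 5·e^93, Y = 5·e^93

Elasticity = (5·e^93) · (93 / (5·e^93)) = 93

Interpretation: for a small percentage change in X, the percentage change in Y is approximately 93.00 times as large.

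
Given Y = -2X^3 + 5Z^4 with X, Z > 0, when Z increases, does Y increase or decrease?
Y increases

Taking the partial derivative:
∂Y/∂Z = 20Z^3

∂Y/∂Z = 20Z^3 > 0 (assuming positive values)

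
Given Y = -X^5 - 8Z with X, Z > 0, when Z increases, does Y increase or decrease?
Y decreases

Taking the partial derivative:
∂Y/∂Z = -8

∂Y/∂Z = -8 < 0 (assuming positive values)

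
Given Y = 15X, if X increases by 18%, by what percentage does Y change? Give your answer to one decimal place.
18.0%

For Y = 15X:
If X → X(1 + 0.18)
Then Y → Y · (1 + 0.18)^1
     = Y · 1.1800

Percentage change = ((1 + 0.18)^1 − 1) × 100% = 18.0%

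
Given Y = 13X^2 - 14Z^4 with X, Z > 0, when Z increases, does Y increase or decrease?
Y decreases

Taking the partial derivative:
∂Y/∂Z = -56Z^3

∂Y/∂Z = -56Z^3 < 0 (assuming positive values)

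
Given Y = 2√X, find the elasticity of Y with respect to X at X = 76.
Elasticity = 1/2

Elasticity = (dY/dX) · (X/Y)

dY/dX = 1/√X
At X = 76: dY/dX = √19/38, Y = 4·√19

Elasticity = (√19/38) · (76 / (4·√19)) = 1/2

Interpretation: for a small percentage change in X, the percentage change in Y is approximately 0.50 times as large.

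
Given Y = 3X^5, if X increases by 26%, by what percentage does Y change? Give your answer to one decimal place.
217.6%

For Y = 3X^5:
If X → X(1 + 0.26)
Then Y → Y · (1 + 0.26)^5
     ≈ Y · 3.1758

Percentage change = ((1 + 0.26)^5 − 1) × 100% ≈ 217.6%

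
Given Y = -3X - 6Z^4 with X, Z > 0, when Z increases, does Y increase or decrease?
Y decreases

Taking the partial derivative:
∂Y/∂Z = -24Z^3

∂Y/∂Z = -24Z^3 < 0 (assuming positive values)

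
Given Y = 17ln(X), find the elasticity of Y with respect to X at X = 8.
Elasticity = 1/ln(8) ≈ 0.4809

Elasticity = (dY/dX) · (X/Y)

dY/dX = 17/X
At X = 8: dY/dX = 17/8, Y = 17·ln(8)

Elasticity = (17/8) · (8 / (17·ln(8))) = 1/ln(8) ≈ 0.4809

Interpretation: for a small percentage change in X, the percentage change in Y is approximately 0.48 times as large.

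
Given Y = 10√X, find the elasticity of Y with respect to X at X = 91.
Elasticity = 1/2

Elasticity = (dY/dX) · (X/Y)

dY/dX = 5/√X
At X = 91: dY/dX = 5·√91/91, Y = 10·√91

Elasticity = (5·√91/91) · (91 / (10·√91)) = 1/2

Interpretation: for a small percentage change in X, the percentage change in Y is approximately 0.50 times as large.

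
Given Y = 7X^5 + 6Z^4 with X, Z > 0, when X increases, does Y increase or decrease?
Y increases

Taking the partial derivative:
∂Y/∂X = 35X^4

∂Y/∂X = 35X^4 > 0 (assuming positive values)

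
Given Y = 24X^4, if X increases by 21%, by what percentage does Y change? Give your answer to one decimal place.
114.4%

For Y = 24X^4:
If X → X(1 + 0.21)
Then Y → Y · (1 + 0.21)^4
     ≈ Y · 2.1436

Percentage change = ((1 + 0.21)^4 − 1) × 100% ≈ 114.4%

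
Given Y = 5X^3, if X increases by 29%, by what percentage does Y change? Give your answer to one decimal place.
114.7%

For Y = 5X^3:
If X → X(1 + 0.29)
Then Y → Y · (1 + 0.29)^3
     ≈ Y · 2.1467

Percentage change = ((1 + 0.29)^3 − 1) × 100% ≈ 114.7%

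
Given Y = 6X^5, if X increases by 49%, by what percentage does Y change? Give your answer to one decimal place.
634.4%

For Y = 6X^5:
If X → X(1 + 0.49)
Then Y → Y · (1 + 0.49)^5
     ≈ Y · 7.3440

Percentage change = ((1 + 0.49)^5 − 1) × 100% ≈ 634.4%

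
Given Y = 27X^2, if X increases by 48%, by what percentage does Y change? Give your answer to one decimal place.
119.0%

For Y = 27X^2:
If X → X(1 + 0.48)
Then Y → Y · (1 + 0.48)^2
     = Y · 2.1904

Percentage change = ((1 + 0.48)^2 − 1) × 100% ≈ 119.0%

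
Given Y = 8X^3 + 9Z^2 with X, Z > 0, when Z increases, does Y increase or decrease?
Y increases

Taking the partial derivative:
∂Y/∂Z = 18Z

∂Y/∂Z = 18Z > 0 (assuming positive values)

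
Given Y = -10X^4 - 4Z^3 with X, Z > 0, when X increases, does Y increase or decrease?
Y decreases

Taking the partial derivative:
∂Y/∂X = -40X^3

∂Y/∂X = -40X^3 < 0 (assuming positive values)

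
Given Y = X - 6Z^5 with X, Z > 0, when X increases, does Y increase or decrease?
Y increases

Taking the partial derivative:
∂Y/∂X = 1

∂Y/∂X = 1 > 0 (assuming positive values)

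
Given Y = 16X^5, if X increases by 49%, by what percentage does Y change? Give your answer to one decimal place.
634.4%

For Y = 16X^5:
If X → X(1 + 0.49)
Then Y → Y · (1 + 0.49)^5
     ≈ Y · 7.3440

Percentage change = ((1 + 0.49)^5 − 1) × 100% ≈ 634.4%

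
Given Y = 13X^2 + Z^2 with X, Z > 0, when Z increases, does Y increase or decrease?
Y increases

Taking the partial derivative:
∂Y/∂Z = 2Z

∂Y/∂Z = 2Z > 0 (assuming positive values)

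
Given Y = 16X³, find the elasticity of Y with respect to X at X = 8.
Elasticity = 3

Elasticity = (dY/dX) · (X/Y)

dY/dX = 48·X²
At X = 8: dY/dX = 3072, Y = 8192

Elasticity = 3072 · (8 / 8192) = 3

Interpretation: for a small percentage change in X, the percentage change in Y is approximately 3.00 times as large.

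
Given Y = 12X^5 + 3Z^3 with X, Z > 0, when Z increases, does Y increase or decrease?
Y increases

Taking the partial derivative:
∂Y/∂Z = 9Z^2

∂Y/∂Z = 9Z^2 > 0 (assuming positive values)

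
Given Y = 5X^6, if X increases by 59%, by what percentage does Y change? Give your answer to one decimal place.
1515.8%

For Y = 5X^6:
If X → X(1 + 0.59)
Then Y → Y · (1 + 0.59)^6
     ≈ Y · 16.1578

Percentage change = ((1 + 0.59)^6 − 1) × 100% ≈ 1515.8%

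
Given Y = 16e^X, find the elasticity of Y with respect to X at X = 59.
Elasticity = 59

Elasticity = (dY/dX) · (X/Y)

dY/dX = 16·e^X
At X = 59: dY/dX = 16·e^59, Y = 16·e^59

Elasticity = (16·e^59) · (59 / (16·e^59)) = 59

Interpretation: for a small percentage change in X, the percentage change in Y is approximately 59.00 times as large.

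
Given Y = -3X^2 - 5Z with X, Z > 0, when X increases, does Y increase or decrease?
Y decreases

Taking the partial derivative:
∂Y/∂X = -6X

∂Y/∂X = -6X < 0 (assuming positive values)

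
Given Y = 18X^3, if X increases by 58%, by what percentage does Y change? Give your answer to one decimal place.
294.4%

For Y = 18X^3:
If X → X(1 + 0.58)
Then Y → Y · (1 + 0.58)^3
     ≈ Y · 3.9443

Percentage change = ((1 + 0.58)^3 − 1) × 100% ≈ 294.4%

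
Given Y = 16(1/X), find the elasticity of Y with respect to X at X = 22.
Elasticity = -1

Elasticity = (dY/dX) · (X/Y)

dY/dX = -16/X²
At X = 22: dY/dX = -4/121, Y = 8/11

Elasticity = (-4/121) · (22 / (8/11)) = -1

Interpretation: for a small percentage change in X, the percentage change in Y is approximately -1.00 times as large.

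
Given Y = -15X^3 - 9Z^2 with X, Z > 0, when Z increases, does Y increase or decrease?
Y decreases

Taking the partial derivative:
∂Y/∂Z = -18Z

∂Y/∂Z = -18Z < 0 (assuming positive values)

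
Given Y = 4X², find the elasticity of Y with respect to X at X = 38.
Elasticity = 2

Elasticity = (dY/dX) · (X/Y)

dY/dX = 8·X
At X = 38: dY/dX = 304, Y = 5776

Elasticity = 304 · (38 / 5776) = 2

Interpretation: for a small percentage change in X, the percentage change in Y is approximately 2.00 times as large.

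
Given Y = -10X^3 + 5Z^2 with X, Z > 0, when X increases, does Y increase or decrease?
Y decreases

Taking the partial derivative:
∂Y/∂X = -30X^2

∂Y/∂X = -30X^2 < 0 (assuming positive values)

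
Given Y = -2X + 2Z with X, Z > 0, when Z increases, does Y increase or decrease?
Y increases

Taking the partial derivative:
∂Y/∂Z = 2

∂Y/∂Z = 2 > 0 (assuming positive values)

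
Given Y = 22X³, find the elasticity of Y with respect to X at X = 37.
Elasticity = 3

Elasticity = (dY/dX) · (X/Y)

dY/dX = 66·X²
At X = 37: dY/dX = 90354, Y = 1114366

Elasticity = 90354 · (37 / 1114366) = 3

Interpretation: for a small percentage change in X, the percentage change in Y is approximately 3.00 times as large.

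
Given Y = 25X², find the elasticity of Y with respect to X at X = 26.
Elasticity = 2

Elasticity = (dY/dX) · (X/Y)

dY/dX = 50·X
At X = 26: dY/dX = 1300, Y = 16900

Elasticity = 1300 · (26 / 16900) = 2

Interpretation: for a small percentage change in X, the percentage change in Y is approximately 2.00 times as large.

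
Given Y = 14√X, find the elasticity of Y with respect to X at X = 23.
Elasticity = 1/2

Elasticity = (dY/dX) · (X/Y)

dY/dX = 7/√X
At X = 23: dY/dX = 7·√23/23, Y = 14·√23

Elasticity = (7·√23/23) · (23 / (14·√23)) = 1/2

Interpretation: for a small percentage change in X, the percentage change in Y is approximately 0.50 times as large.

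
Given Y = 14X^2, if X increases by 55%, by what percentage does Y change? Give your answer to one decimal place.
140.3%

For Y = 14X^2:
If X → X(1 + 0.55)
Then Y → Y · (1 + 0.55)^2
     = Y · 2.4025

Percentage change = ((1 + 0.55)^2 − 1) × 100% ≈ 140.3%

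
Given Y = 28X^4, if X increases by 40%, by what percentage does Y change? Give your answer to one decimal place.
284.2%

For Y = 28X^4:
If X → X(1 + 0.4)
Then Y → Y · (1 + 0.4)^4
     = Y · 3.8416

Percentage change = ((1 + 0.4)^4 − 1) × 100% ≈ 284.2%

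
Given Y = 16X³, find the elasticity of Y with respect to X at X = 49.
Elasticity = 3

Elasticity = (dY/dX) · (X/Y)

dY/dX = 48·X²
At X = 49: dY/dX = 115248, Y = 1882384

Elasticity = 115248 · (49 / 1882384) = 3

Interpretation: for a small percentage change in X, the percentage change in Y is approximately 3.00 times as large.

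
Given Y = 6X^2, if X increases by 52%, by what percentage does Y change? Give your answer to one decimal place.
131.0%

For Y = 6X^2:
If X → X(1 + 0.52)
Then Y → Y · (1 + 0.52)^2
     = Y · 2.3104

Percentage change = ((1 + 0.52)^2 − 1) × 100% ≈ 131.0%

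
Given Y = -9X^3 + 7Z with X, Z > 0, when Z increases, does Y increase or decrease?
Y increases

Taking the partial derivative:
∂Y/∂Z = 7

∂Y/∂Z = 7 > 0 (assuming positive values)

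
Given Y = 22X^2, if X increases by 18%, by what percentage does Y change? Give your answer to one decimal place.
39.2%

For Y = 22X^2:
If X → X(1 + 0.18)
Then Y → Y · (1 + 0.18)^2
     = Y · 1.3924

Percentage change = ((1 + 0.18)^2 − 1) × 100% ≈ 39.2%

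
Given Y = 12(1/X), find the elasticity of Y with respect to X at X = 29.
Elasticity = -1

Elasticity = (dY/dX) · (X/Y)

dY/dX = -12/X²
At X = 29: dY/dX = -12/841, Y = 12/29

Elasticity = (-12/841) · (29 / (12/29)) = -1

Interpretation: for a small percentage change in X, the percentage change in Y is approximately -1.00 times as large.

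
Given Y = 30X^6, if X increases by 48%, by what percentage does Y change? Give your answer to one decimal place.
950.9%

For Y = 30X^6:
If X → X(1 + 0.48)
Then Y → Y · (1 + 0.48)^6
     ≈ Y · 10.5092

Percentage change = ((1 + 0.48)^6 − 1) × 100% ≈ 950.9%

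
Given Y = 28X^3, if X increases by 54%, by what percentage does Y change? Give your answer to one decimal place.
265.2%

For Y = 28X^3:
If X → X(1 + 0.54)
Then Y → Y · (1 + 0.54)^3
     ≈ Y · 3.6523

Percentage change = ((1 + 0.54)^3 − 1) × 100% ≈ 265.2%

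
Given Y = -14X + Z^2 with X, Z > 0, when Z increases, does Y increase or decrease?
Y increases

Taking the partial derivative:
∂Y/∂Z = 2Z

∂Y/∂Z = 2Z > 0 (assuming positive values)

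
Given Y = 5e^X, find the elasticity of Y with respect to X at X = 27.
Elasticity = 27

Elasticity = (dY/dX) · (X/Y)

dY/dX = 5·e^X
At X = 27: dY/dX = 5·e^27, Y = 5·e^27

Elasticity = (5·e^27) · (27 / (5·e^27)) = 27

Interpretation: for a small percentage change in X, the percentage change in Y is approximately 27.00 times as large.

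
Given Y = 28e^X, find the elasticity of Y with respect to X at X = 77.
Elasticity = 77

Elasticity = (dY/dX) · (X/Y)

dY/dX = 28·e^X
At X = 77: dY/dX = 28·e^77, Y = 28·e^77

Elasticity = (28·e^77) · (77 / (28·e^77)) = 77

Interpretation: for a small percentage change in X, the percentage change in Y is approximately 77.00 times as large.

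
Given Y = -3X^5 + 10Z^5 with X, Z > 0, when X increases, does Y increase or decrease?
Y decreases

Taking the partial derivative:
∂Y/∂X = -15X^4

∂Y/∂X = -15X^4 < 0 (assuming positive values)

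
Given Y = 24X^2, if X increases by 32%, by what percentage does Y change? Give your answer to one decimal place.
74.2%

For Y = 24X^2:
If X → X(1 + 0.32)
Then Y → Y · (1 + 0.32)^2
     = Y · 1.7424

Percentage change = ((1 + 0.32)^2 − 1) × 100% ≈ 74.2%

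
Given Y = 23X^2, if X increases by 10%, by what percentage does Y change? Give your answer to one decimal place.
21.0%

For Y = 23X^2:
If X → X(1 + 0.1)
Then Y → Y · (1 + 0.1)^2
     = Y · 1.2100

Percentage change = ((1 + 0.1)^2 − 1) × 100% = 21.0%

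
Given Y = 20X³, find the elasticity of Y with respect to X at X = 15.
Elasticity = 3

Elasticity = (dY/dX) · (X/Y)

dY/dX = 60·X²
At X = 15: dY/dX = 13500, Y = 67500

Elasticity = 13500 · (15 / 67500) = 3

Interpretation: for a small percentage change in X, the percentage change in Y is approximately 3.00 times as large.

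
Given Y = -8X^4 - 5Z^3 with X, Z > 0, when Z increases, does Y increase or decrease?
Y decreases

Taking the partial derivative:
∂Y/∂Z = -15Z^2

∂Y/∂Z = -15Z^2 < 0 (assuming positive values)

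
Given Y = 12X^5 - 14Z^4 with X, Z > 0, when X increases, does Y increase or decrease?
Y increases

Taking the partial derivative:
∂Y/∂X = 60X^4

∂Y/∂X = 60X^4 > 0 (assuming positive values)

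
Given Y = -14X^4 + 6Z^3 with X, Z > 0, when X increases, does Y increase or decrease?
Y decreases

Taking the partial derivative:
∂Y/∂X = -56X^3

∂Y/∂X = -56X^3 < 0 (assuming positive values)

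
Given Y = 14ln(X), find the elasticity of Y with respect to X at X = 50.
Elasticity = 1/ln(50) ≈ 0.2556

Elasticity = (dY/dX) · (X/Y)

dY/dX = 14/X
At X = 50: dY/dX = 7/25, Y = 14·ln(50)

Elasticity = (7/25) · (50 / (14·ln(50))) = 1/ln(50) ≈ 0.2556

Interpretation: for a small percentage change in X, the percentage change in Y is approximately 0.26 times as large.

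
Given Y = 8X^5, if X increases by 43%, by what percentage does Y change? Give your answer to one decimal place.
498.0%

For Y = 8X^5:
If X → X(1 + 0.43)
Then Y → Y · (1 + 0.43)^5
     ≈ Y · 5.9797

Percentage change = ((1 + 0.43)^5 − 1) × 100% ≈ 498.0%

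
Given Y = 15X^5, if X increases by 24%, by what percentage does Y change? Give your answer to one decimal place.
193.2%

For Y = 15X^5:
If X → X(1 + 0.24)
Then Y → Y · (1 + 0.24)^5
     ≈ Y · 2.9316

Percentage change = ((1 + 0.24)^5 − 1) × 100% ≈ 193.2%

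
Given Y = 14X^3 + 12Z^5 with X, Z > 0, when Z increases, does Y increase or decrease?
Y increases

Taking the partial derivative:
∂Y/∂Z = 60Z^4

∂Y/∂Z = 60Z^4 > 0 (assuming positive values)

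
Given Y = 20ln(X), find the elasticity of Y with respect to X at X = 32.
Elasticity = 1/ln(32) ≈ 0.2885

Elasticity = (dY/dX) · (X/Y)

dY/dX = 20/X
At X = 32: dY/dX = 5/8, Y = 20·ln(32)

Elasticity = (5/8) · (32 / (20·ln(32))) = 1/ln(32) ≈ 0.2885

Interpretation: for a small percentage change in X, the percentage change in Y is approximately 0.29 times as large.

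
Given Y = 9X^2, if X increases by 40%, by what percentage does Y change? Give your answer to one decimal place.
96.0%

For Y = 9X^2:
If X → X(1 + 0.4)
Then Y → Y · (1 + 0.4)^2
     = Y · 1.9600

Percentage change = ((1 + 0.4)^2 − 1) × 100% = 96.0%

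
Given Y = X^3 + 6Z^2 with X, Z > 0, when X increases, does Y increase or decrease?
Y increases

Taking the partial derivative:
∂Y/∂X = 3X^2

∂Y/∂X = 3X^2 > 0 (assuming positive values)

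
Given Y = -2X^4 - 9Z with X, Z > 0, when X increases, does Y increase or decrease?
Y decreases

Taking the partial derivative:
∂Y/∂X = -8X^3

∂Y/∂X = -8X^3 < 0 (assuming positive values)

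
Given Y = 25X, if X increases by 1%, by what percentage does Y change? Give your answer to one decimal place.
1.0%

For Y = 25X:
If X → X(1 + 0.01)
Then Y → Y · (1 + 0.01)^1
     = Y · 1.0100

Percentage change = ((1 + 0.01)^1 − 1) × 100% = 1.0%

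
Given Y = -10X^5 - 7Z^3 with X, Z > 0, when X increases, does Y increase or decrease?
Y decreases

Taking the partial derivative:
∂Y/∂X = -50X^4

∂Y/∂X = -50X^4 < 0 (assuming positive values)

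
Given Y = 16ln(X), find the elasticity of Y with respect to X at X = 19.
Elasticity = 1/ln(19) ≈ 0.3396

Elasticity = (dY/dX) · (X/Y)

dY/dX = 16/X
At X = 19: dY/dX = 16/19, Y = 16·ln(19)

Elasticity = (16/19) · (19 / (16·ln(19))) = 1/ln(19) ≈ 0.3396

Interpretation: for a small percentage change in X, the percentage change in Y is approximately 0.34 times as large.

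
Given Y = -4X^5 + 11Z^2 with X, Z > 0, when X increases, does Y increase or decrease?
Y decreases

Taking the partial derivative:
∂Y/∂X = -20X^4

∂Y/∂X = -20X^4 < 0 (assuming positive values)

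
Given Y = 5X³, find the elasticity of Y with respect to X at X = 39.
Elasticity = 3

Elasticity = (dY/dX) · (X/Y)

dY/dX = 15·X²
At X = 39: dY/dX = 22815, Y = 296595

Elasticity = 22815 · (39 / 296595) = 3

Interpretation: for a small percentage change in X, the percentage change in Y is approximately 3.00 times as large.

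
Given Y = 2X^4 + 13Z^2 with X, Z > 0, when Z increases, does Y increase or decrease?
Y increases

Taking the partial derivative:
∂Y/∂Z = 26Z

∂Y/∂Z = 26Z > 0 (assuming positive values)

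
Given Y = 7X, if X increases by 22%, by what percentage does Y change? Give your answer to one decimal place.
22.0%

For Y = 7X:
If X → X(1 + 0.22)
Then Y → Y · (1 + 0.22)^1
     = Y · 1.2200

Percentage change = ((1 + 0.22)^1 − 1) × 100% = 22.0%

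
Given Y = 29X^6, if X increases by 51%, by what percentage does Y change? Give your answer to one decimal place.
1085.4%

For Y = 29X^6:
If X → X(1 + 0.51)
Then Y → Y · (1 + 0.51)^6
     ≈ Y · 11.8539

Percentage change = ((1 + 0.51)^6 − 1) × 100% ≈ 1085.4%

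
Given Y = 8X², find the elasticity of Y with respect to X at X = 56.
Elasticity = 2

Elasticity = (dY/dX) · (X/Y)

dY/dX = 16·X
At X = 56: dY/dX = 896, Y = 25088

Elasticity = 896 · (56 / 25088) = 2

Interpretation: for a small percentage change in X, the percentage change in Y is approximately 2.00 times as large.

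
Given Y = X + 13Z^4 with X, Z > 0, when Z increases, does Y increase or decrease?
Y increases

Taking the partial derivative:
∂Y/∂Z = 52Z^3

∂Y/∂Z = 52Z^3 > 0 (assuming positive values)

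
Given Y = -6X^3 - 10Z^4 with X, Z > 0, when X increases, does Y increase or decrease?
Y decreases

Taking the partial derivative:
∂Y/∂X = -18X^2

∂Y/∂X = -18X^2 < 0 (assuming positive values)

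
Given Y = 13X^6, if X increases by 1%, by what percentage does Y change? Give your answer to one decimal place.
6.2%

For Y = 13X^6:
If X → X(1 + 0.01)
Then Y → Y · (1 + 0.01)^6
     ≈ Y · 1.0615

Percentage change = ((1 + 0.01)^6 − 1) × 100% ≈ 6.2%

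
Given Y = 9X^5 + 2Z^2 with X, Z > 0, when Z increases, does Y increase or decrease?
Y increases

Taking the partial derivative:
∂Y/∂Z = 4Z

∂Y/∂Z = 4Z > 0 (assuming positive values)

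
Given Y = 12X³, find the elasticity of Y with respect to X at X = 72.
Elasticity = 3

Elasticity = (dY/dX) · (X/Y)

dY/dX = 36·X²
At X = 72: dY/dX = 186624, Y = 4478976

Elasticity = 186624 · (72 / 4478976) = 3

Interpretation: for a small percentage change in X, the percentage change in Y is approximately 3.00 times as large.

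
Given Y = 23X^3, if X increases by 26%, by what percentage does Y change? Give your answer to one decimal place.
100.0%

For Y = 23X^3:
If X → X(1 + 0.26)
Then Y → Y · (1 + 0.26)^3
     ≈ Y · 2.0004

Percentage change = ((1 + 0.26)^3 − 1) × 100% ≈ 100.0%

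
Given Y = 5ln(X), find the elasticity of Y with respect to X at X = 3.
Elasticity = 1/ln(3) ≈ 0.9102

Elasticity = (dY/dX) · (X/Y)

dY/dX = 5/X
At X = 3: dY/dX = 5/3, Y = 5·ln(3)

Elasticity = (5/3) · (3 / (5·ln(3))) = 1/ln(3) ≈ 0.9102

Interpretation: for a small percentage change in X, the percentage change in Y is approximately 0.91 times as large.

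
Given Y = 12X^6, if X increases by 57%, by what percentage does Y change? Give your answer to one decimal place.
1397.6%

For Y = 12X^6:
If X → X(1 + 0.57)
Then Y → Y · (1 + 0.57)^6
     ≈ Y · 14.9761

Percentage change = ((1 + 0.57)^6 − 1) × 100% ≈ 1397.6%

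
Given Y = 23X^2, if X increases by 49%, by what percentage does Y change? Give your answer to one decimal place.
122.0%

For Y = 23X^2:
If X → X(1 + 0.49)
Then Y → Y · (1 + 0.49)^2
     = Y · 2.2201

Percentage change = ((1 + 0.49)^2 − 1) × 100% ≈ 122.0%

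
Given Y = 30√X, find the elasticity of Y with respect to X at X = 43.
Elasticity = 1/2

Elasticity = (dY/dX) · (X/Y)

dY/dX = 15/√X
At X = 43: dY/dX = 15·√43/43, Y = 30·√43

Elasticity = (15·√43/43) · (43 / (30·√43)) = 1/2

Interpretation: for a small percentage change in X, the percentage change in Y is approximately 0.50 times as large.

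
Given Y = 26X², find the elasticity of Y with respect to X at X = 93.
Elasticity = 2

Elasticity = (dY/dX) · (X/Y)

dY/dX = 52·X
At X = 93: dY/dX = 4836, Y = 224874

Elasticity = 4836 · (93 / 224874) = 2

Interpretation: for a small percentage change in X, the percentage change in Y is approximately 2.00 times as large.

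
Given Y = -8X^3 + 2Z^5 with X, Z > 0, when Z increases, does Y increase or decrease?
Y increases

Taking the partial derivative:
∂Y/∂Z = 10Z^4

∂Y/∂Z = 10Z^4 > 0 (assuming positive values)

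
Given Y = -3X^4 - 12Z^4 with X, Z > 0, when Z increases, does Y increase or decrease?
Y decreases

Taking the partial derivative:
∂Y/∂Z = -48Z^3

∂Y/∂Z = -48Z^3 < 0 (assuming positive values)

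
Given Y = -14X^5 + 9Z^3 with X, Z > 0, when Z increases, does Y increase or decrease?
Y increases

Taking the partial derivative:
∂Y/∂Z = 27Z^2

∂Y/∂Z = 27Z^2 > 0 (assuming positive values)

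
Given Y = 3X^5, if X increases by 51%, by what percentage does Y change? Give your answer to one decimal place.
685.0%

For Y = 3X^5:
If X → X(1 + 0.51)
Then Y → Y · (1 + 0.51)^5
     ≈ Y · 7.8503

Percentage change = ((1 + 0.51)^5 − 1) × 100% ≈ 685.0%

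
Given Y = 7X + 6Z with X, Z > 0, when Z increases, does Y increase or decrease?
Y increases

Taking the partial derivative:
∂Y/∂Z = 6

∂Y/∂Z = 6 > 0 (assuming positive values)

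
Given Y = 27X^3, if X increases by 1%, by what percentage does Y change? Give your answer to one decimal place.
3.0%

For Y = 27X^3:
If X → X(1 + 0.01)
Then Y → Y · (1 + 0.01)^3
     ≈ Y · 1.0303

Percentage change = ((1 + 0.01)^3 − 1) × 100% ≈ 3.0%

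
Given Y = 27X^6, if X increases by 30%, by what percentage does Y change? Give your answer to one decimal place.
382.7%

For Y = 27X^6:
If X → X(1 + 0.3)
Then Y → Y · (1 + 0.3)^6
     ≈ Y · 4.8268

Percentage change = ((1 + 0.3)^6 − 1) × 100% ≈ 382.7%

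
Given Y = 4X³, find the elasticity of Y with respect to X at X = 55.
Elasticity = 3

Elasticity = (dY/dX) · (X/Y)

dY/dX = 12·X²
At X = 55: dY/dX = 36300, Y = 665500

Elasticity = 36300 · (55 / 665500) = 3

Interpretation: for a small percentage change in X, the percentage change in Y is approximately 3.00 times as large.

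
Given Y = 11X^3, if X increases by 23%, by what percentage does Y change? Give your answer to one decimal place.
86.1%

For Y = 11X^3:
If X → X(1 + 0.23)
Then Y → Y · (1 + 0.23)^3
     ≈ Y · 1.8609

Percentage change = ((1 + 0.23)^3 − 1) × 100% ≈ 86.1%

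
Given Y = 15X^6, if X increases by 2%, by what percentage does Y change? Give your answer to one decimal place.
12.6%

For Y = 15X^6:
If X → X(1 + 0.02)
Then Y → Y · (1 + 0.02)^6
     ≈ Y · 1.1262

Percentage change = ((1 + 0.02)^6 − 1) × 100% ≈ 12.6%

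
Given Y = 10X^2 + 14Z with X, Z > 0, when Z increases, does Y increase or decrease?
Y increases

Taking the partial derivative:
∂Y/∂Z = 14

∂Y/∂Z = 14 > 0 (assuming positive values)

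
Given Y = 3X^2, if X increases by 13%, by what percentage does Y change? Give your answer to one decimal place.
27.7%

For Y = 3X^2:
If X → X(1 + 0.13)
Then Y → Y · (1 + 0.13)^2
     = Y · 1.2769

Percentage change = ((1 + 0.13)^2 − 1) × 100% ≈ 27.7%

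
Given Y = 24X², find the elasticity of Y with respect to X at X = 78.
Elasticity = 2

Elasticity = (dY/dX) · (X/Y)

dY/dX = 48·X
At X = 78: dY/dX = 3744, Y = 146016

Elasticity = 3744 · (78 / 146016) = 2

Interpretation: for a small percentage change in X, the percentage change in Y is approximately 2.00 times as large.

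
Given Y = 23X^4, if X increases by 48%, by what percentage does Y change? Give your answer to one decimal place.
379.8%

For Y = 23X^4:
If X → X(1 + 0.48)
Then Y → Y · (1 + 0.48)^4
     ≈ Y · 4.7979

Percentage change = ((1 + 0.48)^4 − 1) × 100% ≈ 379.8%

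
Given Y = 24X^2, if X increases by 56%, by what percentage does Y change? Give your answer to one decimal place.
143.4%

For Y = 24X^2:
If X → X(1 + 0.56)
Then Y → Y · (1 + 0.56)^2
     = Y · 2.4336

Percentage change = ((1 + 0.56)^2 − 1) × 100% ≈ 143.4%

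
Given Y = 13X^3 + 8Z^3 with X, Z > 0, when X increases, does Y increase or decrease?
Y increases

Taking the partial derivative:
∂Y/∂X = 39X^2

∂Y/∂X = 39X^2 > 0 (assuming positive values)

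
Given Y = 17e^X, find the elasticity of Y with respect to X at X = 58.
Elasticity = 58

Elasticity = (dY/dX) · (X/Y)

dY/dX = 17·e^X
At X = 58: dY/dX = 17·e^58, Y = 17·e^58

Elasticity = (17·e^58) · (58 / (17·e^58)) = 58

Interpretation: for a small percentage change in X, the percentage change in Y is approximately 58.00 times as large.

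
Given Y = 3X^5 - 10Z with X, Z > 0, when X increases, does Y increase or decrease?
Y increases

Taking the partial derivative:
∂Y/∂X = 15X^4

∂Y/∂X = 15X^4 > 0 (assuming positive values)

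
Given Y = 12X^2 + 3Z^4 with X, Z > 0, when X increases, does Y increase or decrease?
Y increases

Taking the partial derivative:
∂Y/∂X = 24X

∂Y/∂X = 24X > 0 (assuming positive values)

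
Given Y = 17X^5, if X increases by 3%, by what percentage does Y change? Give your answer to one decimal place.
15.9%

For Y = 17X^5:
If X → X(1 + 0.03)
Then Y → Y · (1 + 0.03)^5
     ≈ Y · 1.1593

Percentage change = ((1 + 0.03)^5 − 1) × 100% ≈ 15.9%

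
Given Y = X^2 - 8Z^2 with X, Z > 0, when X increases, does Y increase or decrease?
Y increases

Taking the partial derivative:
∂Y/∂X = 2X

∂Y/∂X = 2X > 0 (assuming positive values)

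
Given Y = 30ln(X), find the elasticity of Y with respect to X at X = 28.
Elasticity = 1/ln(28) ≈ 0.3001

Elasticity = (dY/dX) · (X/Y)

dY/dX = 30/X
At X = 28: dY/dX = 15/14, Y = 30·ln(28)

Elasticity = (15/14) · (28 / (30·ln(28))) = 1/ln(28) ≈ 0.3001

Interpretation: for a small percentage change in X, the percentage change in Y is approximately 0.30 times as large.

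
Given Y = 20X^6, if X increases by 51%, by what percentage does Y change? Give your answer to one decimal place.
1085.4%

For Y = 20X^6:
If X → X(1 + 0.51)
Then Y → Y · (1 + 0.51)^6
     ≈ Y · 11.8539

Percentage change = ((1 + 0.51)^6 − 1) × 100% ≈ 1085.4%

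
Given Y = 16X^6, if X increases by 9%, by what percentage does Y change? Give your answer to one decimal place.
67.7%

For Y = 16X^6:
If X → X(1 + 0.09)
Then Y → Y · (1 + 0.09)^6
     ≈ Y · 1.6771

Percentage change = ((1 + 0.09)^6 − 1) × 100% ≈ 67.7%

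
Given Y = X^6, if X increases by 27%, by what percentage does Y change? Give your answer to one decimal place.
319.6%

For Y = X^6:
If X → X(1 + 0.27)
Then Y → Y · (1 + 0.27)^6
     ≈ Y · 4.1959

Percentage change = ((1 + 0.27)^6 − 1) × 100% ≈ 319.6%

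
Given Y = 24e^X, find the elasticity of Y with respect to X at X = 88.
Elasticity = 88

Elasticity = (dY/dX) · (X/Y)

dY/dX = 24·e^X
At X = 88: dY/dX = 24·e^88, Y = 24·e^88

Elasticity = (24·e^88) · (88 / (24·e^88)) = 88

Interpretation: for a small percentage change in X, the percentage change in Y is approximately 88.00 times as large.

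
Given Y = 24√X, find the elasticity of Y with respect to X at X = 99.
Elasticity = 1/2

Elasticity = (dY/dX) · (X/Y)

dY/dX = 12/√X
At X = 99: dY/dX = 4·√11/11, Y = 72·√11

Elasticity = (4·√11/11) · (99 / (72·√11)) = 1/2

Interpretation: for a small percentage change in X, the percentage change in Y is approximately 0.50 times as large.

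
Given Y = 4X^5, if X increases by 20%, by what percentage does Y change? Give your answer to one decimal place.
148.8%

For Y = 4X^5:
If X → X(1 + 0.2)
Then Y → Y · (1 + 0.2)^5
     ≈ Y · 2.4883

Percentage change = ((1 + 0.2)^5 − 1) × 100% ≈ 148.8%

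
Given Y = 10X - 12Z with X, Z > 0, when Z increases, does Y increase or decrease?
Y decreases

Taking the partial derivative:
∂Y/∂Z = -12

∂Y/∂Z = -12 < 0 (assuming positive values)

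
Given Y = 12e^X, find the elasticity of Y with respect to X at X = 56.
Elasticity = 56

Elasticity = (dY/dX) · (X/Y)

dY/dX = 12·e^X
At X = 56: dY/dX = 12·e^56, Y = 12·e^56

Elasticity = (12·e^56) · (56 / (12·e^56)) = 56

Interpretation: for a small percentage change in X, the percentage change in Y is approximately 56.00 times as large.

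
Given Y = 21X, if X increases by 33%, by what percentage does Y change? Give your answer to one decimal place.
33.0%

For Y = 21X:
If X → X(1 + 0.33)
Then Y → Y · (1 + 0.33)^1
     = Y · 1.3300

Percentage change = ((1 + 0.33)^1 − 1) × 100% = 33.0%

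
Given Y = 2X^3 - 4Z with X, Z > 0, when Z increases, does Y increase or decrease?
Y decreases

Taking the partial derivative:
∂Y/∂Z = -4

∂Y/∂Z = -4 < 0 (assuming positive values)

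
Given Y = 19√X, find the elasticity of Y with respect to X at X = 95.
Elasticity = 1/2

Elasticity = (dY/dX) · (X/Y)

dY/dX = 19/(2·√X)
At X = 95: dY/dX = √95/10, Y = 19·√95

Elasticity = (√95/10) · (95 / (19·√95)) = 1/2

Interpretation: for a small percentage change in X, the percentage change in Y is approximately 0.50 times as large.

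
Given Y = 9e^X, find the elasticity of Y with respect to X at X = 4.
Elasticity = 4

Elasticity = (dY/dX) · (X/Y)

dY/dX = 9·e^X
At X = 4: dY/dX = 9·e^4, Y = 9·e^4

Elasticity = (9·e^4) · (4 / (9·e^4)) = 4

Interpretation: for a small percentage change in X, the percentage change in Y is approximately 4.00 times as large.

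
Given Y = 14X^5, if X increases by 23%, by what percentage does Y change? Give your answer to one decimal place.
181.5%

For Y = 14X^5:
If X → X(1 + 0.23)
Then Y → Y · (1 + 0.23)^5
     ≈ Y · 2.8153

Percentage change = ((1 + 0.23)^5 − 1) × 100% ≈ 181.5%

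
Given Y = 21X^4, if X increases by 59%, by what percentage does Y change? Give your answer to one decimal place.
539.1%

For Y = 21X^4:
If X → X(1 + 0.59)
Then Y → Y · (1 + 0.59)^4
     ≈ Y · 6.3913

Percentage change = ((1 + 0.59)^4 − 1) × 100% ≈ 539.1%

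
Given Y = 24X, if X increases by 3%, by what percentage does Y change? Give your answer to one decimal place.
3.0%

For Y = 24X:
If X → X(1 + 0.03)
Then Y → Y · (1 + 0.03)^1
     = Y · 1.0300

Percentage change = ((1 + 0.03)^1 − 1) × 100% = 3.0%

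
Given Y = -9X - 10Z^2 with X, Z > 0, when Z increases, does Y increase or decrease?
Y decreases

Taking the partial derivative:
∂Y/∂Z = -20Z

∂Y/∂Z = -20Z < 0 (assuming positive values)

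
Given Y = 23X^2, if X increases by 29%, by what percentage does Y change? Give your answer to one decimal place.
66.4%

For Y = 23X^2:
If X → X(1 + 0.29)
Then Y → Y · (1 + 0.29)^2
     = Y · 1.6641

Percentage change = ((1 + 0.29)^2 − 1) × 100% ≈ 66.4%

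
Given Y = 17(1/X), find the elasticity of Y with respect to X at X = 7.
Elasticity = -1

Elasticity = (dY/dX) · (X/Y)

dY/dX = -17/X²
At X = 7: dY/dX = -17/49, Y = 17/7

Elasticity = (-17/49) · (7 / (17/7)) = -1

Interpretation: for a small percentage change in X, the percentage change in Y is approximately -1.00 times as large.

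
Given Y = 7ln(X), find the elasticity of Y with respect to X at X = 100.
Elasticity = 1/ln(100) ≈ 0.2171

Elasticity = (dY/dX) · (X/Y)

dY/dX = 7/X
At X = 100: dY/dX = 7/100, Y = 7·ln(100)

Elasticity = (7/100) · (100 / (7·ln(100))) = 1/ln(100) ≈ 0.2171

Interpretation: for a small percentage change in X, the percentage change in Y is approximately 0.22 times as large.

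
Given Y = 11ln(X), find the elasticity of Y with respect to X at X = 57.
Elasticity = 1/ln(57) ≈ 0.2473

Elasticity = (dY/dX) · (X/Y)

dY/dX = 11/X
At X = 57: dY/dX = 11/57, Y = 11·ln(57)

Elasticity = (11/57) · (57 / (11·ln(57))) = 1/ln(57) ≈ 0.2473

Interpretation: for a small percentage change in X, the percentage change in Y is approximately 0.25 times as large.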